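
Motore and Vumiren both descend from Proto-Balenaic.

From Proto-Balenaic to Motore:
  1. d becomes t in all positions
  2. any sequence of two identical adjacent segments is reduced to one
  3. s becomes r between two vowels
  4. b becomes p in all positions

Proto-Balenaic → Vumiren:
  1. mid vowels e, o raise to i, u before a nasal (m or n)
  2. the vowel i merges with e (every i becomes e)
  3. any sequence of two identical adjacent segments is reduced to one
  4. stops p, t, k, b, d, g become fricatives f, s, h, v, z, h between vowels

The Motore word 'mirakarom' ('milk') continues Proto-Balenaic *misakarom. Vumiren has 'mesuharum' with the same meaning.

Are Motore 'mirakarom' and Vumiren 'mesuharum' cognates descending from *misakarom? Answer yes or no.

Derive the expected Vumiren reflex of *misakarom:
Vumiren: *misakarom > misakarum > mesakarum > mesaharum  (by pre-nasal raising, vowel merger, intervocalic lenition)
The regular Vumiren reflex would be 'mesaharum', but the attested form is 'mesuharum'. The correspondence is irregular, so they are not cognates (the Vumiren form has a different source).

no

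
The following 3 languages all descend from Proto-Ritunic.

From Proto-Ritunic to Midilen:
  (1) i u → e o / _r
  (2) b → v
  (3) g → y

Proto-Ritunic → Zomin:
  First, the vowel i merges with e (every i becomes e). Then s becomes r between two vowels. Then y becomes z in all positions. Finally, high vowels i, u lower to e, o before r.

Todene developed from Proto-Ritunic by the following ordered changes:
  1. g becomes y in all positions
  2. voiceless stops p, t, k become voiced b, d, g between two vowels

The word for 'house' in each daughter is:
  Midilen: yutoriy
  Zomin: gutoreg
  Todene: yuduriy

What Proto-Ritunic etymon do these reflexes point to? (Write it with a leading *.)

*guturig

Position 7: Midilen has y, Zomin has g, Todene has y. Zomin preserves g here (none of its changes turn any other segment into g), so the proto-segment is *g.
Position 6: Midilen has i, Zomin has e, Todene has i. Midilen preserves i here (none of its changes turn any other segment into i), so the proto-segment is *i.
Position 4: Midilen has o, Zomin has o, Todene has u. Todene preserves u here (none of its changes turn any other segment into u), so the proto-segment is *u.
Verify the candidate proto-form against each daughter:
Midilen: *guturig > gutorig > yutoriy  (by pre-rhotic lowering, unconditioned shift)
Zomin: *guturig > gutureg > gutoreg  (by vowel merger, pre-rhotic lowering)
Todene: *guturig > yuturiy > yuduriy  (by unconditioned shift, intervocalic voicing)
*guturig is the unique common source.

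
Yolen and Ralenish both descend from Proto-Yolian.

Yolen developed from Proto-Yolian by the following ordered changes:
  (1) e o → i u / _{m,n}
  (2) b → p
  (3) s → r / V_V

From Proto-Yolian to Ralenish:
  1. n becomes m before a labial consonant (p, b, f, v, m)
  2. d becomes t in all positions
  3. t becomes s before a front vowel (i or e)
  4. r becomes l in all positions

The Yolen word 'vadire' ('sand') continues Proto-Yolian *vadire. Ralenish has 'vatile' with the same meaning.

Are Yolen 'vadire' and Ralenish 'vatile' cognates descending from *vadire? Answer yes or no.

Derive the expected Ralenish reflex of *vadire:
Ralenish: *vadire
  vadire (rule 1 does not apply)
  vadire → vatire   [unconditioned shift]
  vatire → vasire   [palatalisation]
  vasire → vasile   [unconditioned shift]
  giving Ralenish vasile.
The regular Ralenish reflex would be 'vasile', but the attested form is 'vatile'. The correspondence is irregular, so they are not cognates (the Ralenish form has a different source).

no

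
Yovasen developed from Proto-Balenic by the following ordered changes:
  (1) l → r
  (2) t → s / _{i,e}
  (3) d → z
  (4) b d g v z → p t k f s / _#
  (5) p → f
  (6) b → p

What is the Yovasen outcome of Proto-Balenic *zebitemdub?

Yovasen: start from *zebitemdub.
  rule 1: no change — zebitemdub
  rule 2 (palatalisation): zebitemdub → zebisemdub
  rule 3 (unconditioned shift): zebisemdub → zebisemzub
  rule 4 (final devoicing): zebisemzub → zebisemzup
  rule 5 (unconditioned shift): zebisemzup → zebisemzuf
  rule 6 (unconditioned shift): zebisemzuf → zepisemzuf
  ⇒ Yovasen zepisemzuf

zepisemzuf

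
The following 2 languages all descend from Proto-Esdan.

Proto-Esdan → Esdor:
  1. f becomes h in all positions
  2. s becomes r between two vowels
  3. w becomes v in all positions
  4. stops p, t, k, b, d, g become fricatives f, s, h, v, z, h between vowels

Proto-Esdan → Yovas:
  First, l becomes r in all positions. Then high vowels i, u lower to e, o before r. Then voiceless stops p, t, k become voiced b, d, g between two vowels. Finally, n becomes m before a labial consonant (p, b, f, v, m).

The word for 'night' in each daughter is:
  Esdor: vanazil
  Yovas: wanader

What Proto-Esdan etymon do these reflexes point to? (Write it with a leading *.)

*wanadil

Position 5: Esdor has z, Yovas has d. Taking the neighbouring segments as reconstructed: Esdor z could go back to *d or *z; Yovas d could go back to *t or *d — the one source consistent with every daughter is *d.
Position 1: Esdor has v, Yovas has w. Yovas preserves w here (none of its changes turn any other segment into w), so the proto-segment is *w.
Verify the candidate proto-form against each daughter:
Esdor: start from *wanadil.
  rule 1: no change — wanadil
  rule 2: no change — wanadil
  rule 3 (unconditioned shift): wanadil → vanadil
  rule 4 (intervocalic lenition): vanadil → vanazil
  ⇒ Esdor vanazil
Yovas: *wanadil
  wanadil → wanadir   [unconditioned shift]
  wanadir → wanader   [pre-rhotic lowering]
  wanader (rule 3 does not apply)
  wanader (rule 4 does not apply)
  giving Yovas wanader.
No other proto-form is consistent with every reflex, so the reconstruction is *wanadil.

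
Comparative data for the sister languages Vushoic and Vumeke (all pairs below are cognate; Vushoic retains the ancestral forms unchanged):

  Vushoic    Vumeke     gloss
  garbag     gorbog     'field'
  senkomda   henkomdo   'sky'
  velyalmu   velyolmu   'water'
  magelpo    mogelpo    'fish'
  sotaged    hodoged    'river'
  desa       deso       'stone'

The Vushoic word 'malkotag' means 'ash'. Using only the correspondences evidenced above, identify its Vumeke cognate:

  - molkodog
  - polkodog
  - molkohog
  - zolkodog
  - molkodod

garbag ~ gorbog, velyalmu ~ velyolmu — Vushoic a corresponds to Vumeke o after a consonant, before a consonant other than r, m, n, p, b, f, v.
sotaged ~ hodoged — Vushoic t corresponds to Vumeke d between vowels (before a back vowel).
Applying these to Vushoic 'malkotag':
  malkotag → molkotag   (a→o after a consonant, before a consonant other than r, m, n, p, b, f, v)
  molkotag → molkodag   (t→d between vowels (before a back vowel))
  molkodag → molkodog   (a→o after a consonant, before a consonant other than r, m, n, p, b, f, v)
So the Vumeke cognate is 'molkodog'.

molkodog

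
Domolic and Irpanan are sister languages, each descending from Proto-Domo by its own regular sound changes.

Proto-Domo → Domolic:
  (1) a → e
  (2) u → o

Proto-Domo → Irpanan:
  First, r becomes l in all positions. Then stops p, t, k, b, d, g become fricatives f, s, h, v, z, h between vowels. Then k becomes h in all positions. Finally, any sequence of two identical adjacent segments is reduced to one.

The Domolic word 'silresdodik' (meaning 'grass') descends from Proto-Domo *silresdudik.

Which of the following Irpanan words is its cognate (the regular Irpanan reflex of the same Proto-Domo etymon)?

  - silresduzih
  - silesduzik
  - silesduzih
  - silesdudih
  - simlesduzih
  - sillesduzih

Irpanan: start from *silresdudik.
  rule 1 (unconditioned shift): silresdudik → sillesdudik
  rule 2 (intervocalic lenition): sillesdudik → sillesduzik
  rule 3 (unconditioned shift): sillesduzik → sillesduzih
  rule 4 (degemination): sillesduzih → silesduzih
  ⇒ Irpanan silesduzih
Only 'silesduzih' matches the regular Irpanan development of *silresdudik.

silesduzih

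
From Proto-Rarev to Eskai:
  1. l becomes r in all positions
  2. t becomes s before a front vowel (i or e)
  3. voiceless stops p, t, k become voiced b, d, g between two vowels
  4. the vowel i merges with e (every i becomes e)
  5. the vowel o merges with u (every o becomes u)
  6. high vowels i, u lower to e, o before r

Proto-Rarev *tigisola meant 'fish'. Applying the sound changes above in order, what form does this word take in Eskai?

segesora

Eskai: *tigisola > tigisora > sigisora > segesora > segesura > segesora  (by unconditioned shift, palatalisation, vowel merger, vowel merger, pre-rhotic lowering)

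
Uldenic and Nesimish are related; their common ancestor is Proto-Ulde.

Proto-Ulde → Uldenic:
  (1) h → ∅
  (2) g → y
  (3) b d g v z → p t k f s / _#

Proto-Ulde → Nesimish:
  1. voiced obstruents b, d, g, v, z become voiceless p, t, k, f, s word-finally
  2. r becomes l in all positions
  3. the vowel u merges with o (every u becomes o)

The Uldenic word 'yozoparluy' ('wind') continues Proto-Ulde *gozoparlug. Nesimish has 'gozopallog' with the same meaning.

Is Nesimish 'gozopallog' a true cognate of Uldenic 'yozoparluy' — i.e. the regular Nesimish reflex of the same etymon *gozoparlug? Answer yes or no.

no

Derive the expected Nesimish reflex of *gozoparlug:
Nesimish: start from *gozoparlug.
  rule 1 (final devoicing): gozoparlug → gozoparluk
  rule 2 (unconditioned shift): gozoparluk → gozopalluk
  rule 3 (vowel merger): gozopalluk → gozopallok
  ⇒ Nesimish gozopallok
The regular Nesimish reflex would be 'gozopallok', but the attested form is 'gozopallog'. The correspondence is irregular, so they are not cognates (the Nesimish form has a different source).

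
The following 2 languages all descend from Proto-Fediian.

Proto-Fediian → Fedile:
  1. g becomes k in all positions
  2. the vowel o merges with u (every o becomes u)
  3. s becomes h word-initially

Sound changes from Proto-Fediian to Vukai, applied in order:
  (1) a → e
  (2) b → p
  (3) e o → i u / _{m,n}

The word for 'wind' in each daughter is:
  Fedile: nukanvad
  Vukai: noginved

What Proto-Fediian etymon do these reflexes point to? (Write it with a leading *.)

*noganvad

Position 4: Fedile has a, Vukai has i. Fedile preserves a here (none of its changes turn any other segment into a), so the proto-segment is *a.
Position 3: Fedile has k, Vukai has g. Vukai preserves g here (none of its changes turn any other segment into g), so the proto-segment is *g.
Position 2: Fedile has u, Vukai has o. Vukai preserves o here (none of its changes turn any other segment into o), so the proto-segment is *o.
Continuing position by position gives *noganvad; check it forward:
Fedile: *noganvad
  noganvad → nokanvad   [unconditioned shift]
  nokanvad → nukanvad   [vowel merger]
  nukanvad (rule 3 does not apply)
  giving Fedile nukanvad.
Vukai: *noganvad > nogenved > noginved  (by vowel merger, pre-nasal raising)
*noganvad is the unique common source.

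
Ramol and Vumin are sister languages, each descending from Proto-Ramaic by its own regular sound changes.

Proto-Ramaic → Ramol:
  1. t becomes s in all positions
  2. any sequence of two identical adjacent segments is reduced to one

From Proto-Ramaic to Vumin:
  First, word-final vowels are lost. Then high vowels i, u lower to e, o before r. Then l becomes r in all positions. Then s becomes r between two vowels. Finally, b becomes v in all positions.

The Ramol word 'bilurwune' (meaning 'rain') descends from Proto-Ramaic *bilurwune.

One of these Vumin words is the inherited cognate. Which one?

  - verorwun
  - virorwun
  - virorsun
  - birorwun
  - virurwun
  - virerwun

virorwun

Vumin: *bilurwune
  bilurwune → bilurwun   [apocope]
  bilurwun → bilorwun   [pre-rhotic lowering]
  bilorwun → birorwun   [unconditioned shift]
  birorwun (rule 4 does not apply)
  birorwun → virorwun   [unconditioned shift]
  giving Vumin virorwun.
The other candidates each miss or misapply at least one Vumin change.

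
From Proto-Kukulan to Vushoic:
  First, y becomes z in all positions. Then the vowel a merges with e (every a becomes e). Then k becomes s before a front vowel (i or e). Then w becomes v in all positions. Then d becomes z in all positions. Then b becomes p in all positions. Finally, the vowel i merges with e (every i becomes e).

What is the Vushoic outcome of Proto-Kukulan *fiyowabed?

Vushoic: *fiyowabed > fizowabed > fizowebed > fizovebed > fizovebez > fizovepez > fezovepez  (by unconditioned shift, vowel merger, unconditioned shift, unconditioned shift, unconditioned shift, vowel merger)

fezovepez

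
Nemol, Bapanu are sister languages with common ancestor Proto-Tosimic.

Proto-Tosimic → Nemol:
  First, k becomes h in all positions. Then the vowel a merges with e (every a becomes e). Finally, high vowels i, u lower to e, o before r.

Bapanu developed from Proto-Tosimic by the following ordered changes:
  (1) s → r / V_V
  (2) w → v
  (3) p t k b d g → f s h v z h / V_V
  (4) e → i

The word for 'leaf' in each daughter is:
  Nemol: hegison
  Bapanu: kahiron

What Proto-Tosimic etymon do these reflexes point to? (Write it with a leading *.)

Position 2: Nemol has e, Bapanu has a. Bapanu preserves a here (none of its changes turn any other segment into a), so the proto-segment is *a.
Position 1: Nemol has h, Bapanu has k. Bapanu preserves k here (none of its changes turn any other segment into k), so the proto-segment is *k.
Position 3: Nemol has g, Bapanu has h. Nemol preserves g here (none of its changes turn any other segment into g), so the proto-segment is *g.
This points to *kagison. Verify forward in each daughter:
Nemol: *kagison
  kagison → hagison   [unconditioned shift]
  hagison → hegison   [vowel merger]
  hegison (rule 3 does not apply)
  giving Nemol hegison.
Bapanu: *kagison > kagiron > kahiron  (by rhotacism, intervocalic lenition)
*kagison is the unique common source.

*kagison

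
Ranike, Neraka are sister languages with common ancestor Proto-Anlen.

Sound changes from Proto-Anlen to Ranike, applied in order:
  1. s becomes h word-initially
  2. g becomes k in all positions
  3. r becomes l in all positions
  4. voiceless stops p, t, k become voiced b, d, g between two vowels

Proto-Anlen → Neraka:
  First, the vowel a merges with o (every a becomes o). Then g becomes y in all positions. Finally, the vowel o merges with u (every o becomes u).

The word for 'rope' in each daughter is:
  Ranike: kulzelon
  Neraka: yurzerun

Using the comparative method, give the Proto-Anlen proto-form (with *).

Position 6: Ranike has l, Neraka has r. Neraka preserves r here (none of its changes turn any other segment into r), so the proto-segment is *r.
Position 7: Ranike has o, Neraka has u. Ranike preserves o here (none of its changes turn any other segment into o), so the proto-segment is *o.
Verify the candidate proto-form against each daughter:
Ranike: start from *gurzeron.
  rule 1: no change — gurzeron
  rule 2 (unconditioned shift): gurzeron → kurzeron
  rule 3 (unconditioned shift): kurzeron → kulzelon
  rule 4: no change — kulzelon
  ⇒ Ranike kulzelon
Neraka: start from *gurzeron.
  rule 1: no change — gurzeron
  rule 2 (unconditioned shift): gurzeron → yurzeron
  rule 3 (vowel merger): yurzeron → yurzerun
  ⇒ Neraka yurzerun
*gurzeron is the unique common source.

*gurzeron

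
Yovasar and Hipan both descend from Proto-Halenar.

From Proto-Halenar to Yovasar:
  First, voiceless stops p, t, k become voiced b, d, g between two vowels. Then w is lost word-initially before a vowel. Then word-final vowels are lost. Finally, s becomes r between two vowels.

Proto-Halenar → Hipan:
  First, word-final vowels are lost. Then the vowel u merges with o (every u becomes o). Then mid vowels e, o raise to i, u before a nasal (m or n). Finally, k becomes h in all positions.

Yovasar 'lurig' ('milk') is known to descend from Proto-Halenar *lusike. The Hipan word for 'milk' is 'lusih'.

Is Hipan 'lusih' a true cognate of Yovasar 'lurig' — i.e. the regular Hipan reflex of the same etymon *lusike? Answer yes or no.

Derive the expected Hipan reflex of *lusike:
Hipan: *lusike
  lusike → lusik   [apocope]
  lusik → losik   [vowel merger]
  losik (rule 3 does not apply)
  losik → losih   [unconditioned shift]
  giving Hipan losih.
The regular Hipan reflex would be 'losih', but the attested form is 'lusih'. The correspondence is irregular, so they are not cognates (the Hipan form has a different source).

no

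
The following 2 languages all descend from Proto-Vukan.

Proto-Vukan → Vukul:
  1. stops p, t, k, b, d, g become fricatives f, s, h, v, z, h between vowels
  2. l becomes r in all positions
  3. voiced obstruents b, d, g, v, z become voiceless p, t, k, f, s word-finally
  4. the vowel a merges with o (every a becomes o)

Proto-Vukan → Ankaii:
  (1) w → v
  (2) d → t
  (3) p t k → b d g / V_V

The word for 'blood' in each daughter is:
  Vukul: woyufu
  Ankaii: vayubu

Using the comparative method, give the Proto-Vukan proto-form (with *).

Position 5: Vukul has f, Ankaii has b. Taking the neighbouring segments as reconstructed: Vukul f could go back to *p or *f; Ankaii b could go back to *p or *b — the one source consistent with every daughter is *p.
Position 2: Vukul has o, Ankaii has a. Ankaii preserves a here (none of its changes turn any other segment into a), so the proto-segment is *a.
This points to *wayupu. Verify forward in each daughter:
Vukul: *wayupu > wayufu > woyufu  (by intervocalic lenition, vowel merger)
Ankaii: *wayupu
  wayupu → vayupu   [unconditioned shift]
  vayupu (rule 2 does not apply)
  vayupu → vayubu   [intervocalic voicing]
  giving Ankaii vayubu.
*wayupu is the unique common source.

*wayupu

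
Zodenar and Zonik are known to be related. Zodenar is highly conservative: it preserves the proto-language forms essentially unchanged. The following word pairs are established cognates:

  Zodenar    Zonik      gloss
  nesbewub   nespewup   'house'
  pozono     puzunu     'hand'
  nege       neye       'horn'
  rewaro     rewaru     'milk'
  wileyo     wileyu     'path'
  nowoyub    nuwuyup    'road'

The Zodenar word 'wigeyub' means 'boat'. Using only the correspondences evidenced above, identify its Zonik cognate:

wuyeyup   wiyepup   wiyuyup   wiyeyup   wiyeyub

nege ~ neye — Zodenar g corresponds to Zonik y between vowels (before a front vowel).
nesbewub ~ nespewup, nowoyub ~ nuwuyup — Zodenar b corresponds to Zonik p word-finally.
Applying these to Zodenar 'wigeyub':
  wigeyub → wiyeyub   (g→y between vowels (before a front vowel))
  wiyeyub → wiyeyup   (b→p word-finally)
So the Zonik cognate is 'wiyeyup'.

wiyeyup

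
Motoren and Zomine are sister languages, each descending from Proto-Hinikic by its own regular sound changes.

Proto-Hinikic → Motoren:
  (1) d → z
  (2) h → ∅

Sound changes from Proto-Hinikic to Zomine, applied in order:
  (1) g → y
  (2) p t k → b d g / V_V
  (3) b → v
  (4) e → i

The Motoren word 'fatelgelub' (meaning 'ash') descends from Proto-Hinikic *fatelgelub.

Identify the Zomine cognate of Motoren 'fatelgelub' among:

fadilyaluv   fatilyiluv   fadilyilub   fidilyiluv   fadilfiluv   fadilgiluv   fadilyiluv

Zomine: *fatelgelub > fatelyelub > fadelyelub > fadelyeluv > fadilyiluv  (by unconditioned shift, intervocalic voicing, unconditioned shift, vowel merger)
Only 'fadilyiluv' matches the regular Zomine development of *fatelgelub.

fadilyiluv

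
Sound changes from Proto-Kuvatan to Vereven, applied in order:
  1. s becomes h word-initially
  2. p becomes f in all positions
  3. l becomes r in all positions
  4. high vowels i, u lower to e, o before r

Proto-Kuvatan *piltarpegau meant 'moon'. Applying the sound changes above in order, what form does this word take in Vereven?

fertarfegau

Vereven: *piltarpegau > filtarfegau > firtarfegau > fertarfegau  (by unconditioned shift, unconditioned shift, pre-rhotic lowering)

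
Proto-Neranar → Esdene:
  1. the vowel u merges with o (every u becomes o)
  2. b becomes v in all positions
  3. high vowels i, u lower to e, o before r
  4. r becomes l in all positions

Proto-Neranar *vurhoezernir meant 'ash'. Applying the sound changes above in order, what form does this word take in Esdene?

Esdene: *vurhoezernir
  vurhoezernir → vorhoezernir   [vowel merger]
  vorhoezernir (rule 2 does not apply)
  vorhoezernir → vorhoezerner   [pre-rhotic lowering]
  vorhoezerner → volhoezelnel   [unconditioned shift]
  giving Esdene volhoezelnel.

volhoezelnel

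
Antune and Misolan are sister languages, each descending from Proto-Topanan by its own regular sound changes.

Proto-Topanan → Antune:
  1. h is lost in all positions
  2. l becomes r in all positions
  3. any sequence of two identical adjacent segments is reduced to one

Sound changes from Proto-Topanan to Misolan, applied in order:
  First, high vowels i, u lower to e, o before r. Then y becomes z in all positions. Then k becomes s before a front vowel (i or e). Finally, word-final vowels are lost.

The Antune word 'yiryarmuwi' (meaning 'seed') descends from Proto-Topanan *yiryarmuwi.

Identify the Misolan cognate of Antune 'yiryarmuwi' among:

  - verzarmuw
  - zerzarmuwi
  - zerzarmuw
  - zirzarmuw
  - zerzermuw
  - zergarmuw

zerzarmuw

Misolan: *yiryarmuwi
  yiryarmuwi → yeryarmuwi   [pre-rhotic lowering]
  yeryarmuwi → zerzarmuwi   [unconditioned shift]
  zerzarmuwi (rule 3 does not apply)
  zerzarmuwi → zerzarmuw   [apocope]
  giving Misolan zerzarmuw.
Among the options, 'zerzarmuw' alone shows every Misolan change applied in order.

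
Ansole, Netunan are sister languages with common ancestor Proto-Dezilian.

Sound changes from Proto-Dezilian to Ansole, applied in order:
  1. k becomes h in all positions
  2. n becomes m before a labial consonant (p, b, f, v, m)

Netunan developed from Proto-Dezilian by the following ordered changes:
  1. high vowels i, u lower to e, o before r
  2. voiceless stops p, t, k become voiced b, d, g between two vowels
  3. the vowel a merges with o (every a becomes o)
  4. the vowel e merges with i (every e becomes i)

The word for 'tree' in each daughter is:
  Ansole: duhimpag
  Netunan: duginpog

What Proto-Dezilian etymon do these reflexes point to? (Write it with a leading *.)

Position 3: Ansole has h, Netunan has g. Taking the neighbouring segments as reconstructed: Ansole h could go back to *k or *h; Netunan g could go back to *k or *g — the one source consistent with every daughter is *k.
Position 7: Ansole has a, Netunan has o. Ansole preserves a here (none of its changes turn any other segment into a), so the proto-segment is *a.
Position 5: Ansole has m, Netunan has n. Netunan preserves n here (none of its changes turn any other segment into n), so the proto-segment is *n.
The remaining positions agree across the daughters. Check the candidate against every language:
Ansole: start from *dukinpag.
  rule 1 (unconditioned shift): dukinpag → duhinpag
  rule 2 (nasal place assimilation): duhinpag → duhimpag
  ⇒ Ansole duhimpag
Netunan: *dukinpag > duginpag > duginpog  (by intervocalic voicing, vowel merger)
Only *dukinpag yields all of Ansole duhimpag, Netunan duginpog.

*dukinpag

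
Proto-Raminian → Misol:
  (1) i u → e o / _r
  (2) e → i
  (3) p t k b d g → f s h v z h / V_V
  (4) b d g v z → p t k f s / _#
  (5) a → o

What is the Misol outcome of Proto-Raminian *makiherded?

Misol: *makiherded > makihirdid > mahihirdid > mahihirdit > mohihirdit  (by vowel merger, intervocalic lenition, final devoicing, vowel merger)

mohihirdit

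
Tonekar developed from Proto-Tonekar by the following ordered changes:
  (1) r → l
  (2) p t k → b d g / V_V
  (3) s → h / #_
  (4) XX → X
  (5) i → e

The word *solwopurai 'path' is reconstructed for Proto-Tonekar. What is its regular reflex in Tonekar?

Tonekar: *solwopurai
  solwopurai → solwopulai   [unconditioned shift]
  solwopulai → solwobulai   [intervocalic voicing]
  solwobulai → holwobulai   [debuccalisation]
  holwobulai (rule 4 does not apply)
  holwobulai → holwobulae   [vowel merger]
  giving Tonekar holwobulae.

holwobulae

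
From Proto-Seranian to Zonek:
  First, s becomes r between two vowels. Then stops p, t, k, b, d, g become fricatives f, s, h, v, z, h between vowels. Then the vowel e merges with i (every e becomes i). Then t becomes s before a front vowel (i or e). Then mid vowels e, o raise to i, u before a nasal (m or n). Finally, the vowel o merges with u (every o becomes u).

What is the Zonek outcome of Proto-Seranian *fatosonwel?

Zonek: *fatosonwel > fatoronwel > fasoronwel > fasoronwil > fasorunwil > fasurunwil  (by rhotacism, intervocalic lenition, vowel merger, pre-nasal raising, vowel merger)

fasurunwil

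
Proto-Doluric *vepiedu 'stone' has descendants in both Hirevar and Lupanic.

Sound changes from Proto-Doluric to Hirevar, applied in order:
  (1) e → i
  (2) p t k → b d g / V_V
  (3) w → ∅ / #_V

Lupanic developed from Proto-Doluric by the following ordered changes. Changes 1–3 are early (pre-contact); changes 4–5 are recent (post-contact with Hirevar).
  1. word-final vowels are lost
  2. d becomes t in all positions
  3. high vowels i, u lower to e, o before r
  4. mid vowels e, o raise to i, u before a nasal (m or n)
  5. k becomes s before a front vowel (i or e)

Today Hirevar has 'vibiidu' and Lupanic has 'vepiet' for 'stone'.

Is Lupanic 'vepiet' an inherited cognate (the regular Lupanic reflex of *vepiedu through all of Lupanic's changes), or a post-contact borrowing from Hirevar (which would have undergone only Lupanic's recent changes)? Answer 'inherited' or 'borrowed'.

inherited

If inherited, *vepiedu would pass through all of Lupanic's changes:
Lupanic: *vepiedu
  vepiedu → vepied   [apocope]
  vepied → vepiet   [unconditioned shift]
  vepiet (rule 3 does not apply)
  vepiet (rule 4 does not apply)
  vepiet (rule 5 does not apply)
  giving Lupanic vepiet.
If borrowed from Hirevar 'vibiidu' after the early changes, it would undergo only the recent ones:
  rule 4 (pre-nasal raising): no change (vibiidu)
  rule 5 (palatalisation): no change (vibiidu)
  ⇒ as a loan: vibiidu
Lupanic 'vepiet' matches the inherited outcome exactly, so it is an inherited cognate, not a loan.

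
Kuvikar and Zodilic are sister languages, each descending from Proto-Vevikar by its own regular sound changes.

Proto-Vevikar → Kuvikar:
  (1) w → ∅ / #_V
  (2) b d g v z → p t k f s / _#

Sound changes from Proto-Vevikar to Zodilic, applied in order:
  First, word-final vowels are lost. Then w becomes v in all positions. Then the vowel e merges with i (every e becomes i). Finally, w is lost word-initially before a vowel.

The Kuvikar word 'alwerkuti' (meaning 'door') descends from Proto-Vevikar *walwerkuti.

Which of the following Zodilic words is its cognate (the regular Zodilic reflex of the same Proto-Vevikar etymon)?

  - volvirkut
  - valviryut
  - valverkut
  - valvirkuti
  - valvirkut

valvirkut

Zodilic: *walwerkuti > walwerkut > valverkut > valvirkut  (by apocope, unconditioned shift, vowel merger)
The other candidates each miss or misapply at least one Zodilic change.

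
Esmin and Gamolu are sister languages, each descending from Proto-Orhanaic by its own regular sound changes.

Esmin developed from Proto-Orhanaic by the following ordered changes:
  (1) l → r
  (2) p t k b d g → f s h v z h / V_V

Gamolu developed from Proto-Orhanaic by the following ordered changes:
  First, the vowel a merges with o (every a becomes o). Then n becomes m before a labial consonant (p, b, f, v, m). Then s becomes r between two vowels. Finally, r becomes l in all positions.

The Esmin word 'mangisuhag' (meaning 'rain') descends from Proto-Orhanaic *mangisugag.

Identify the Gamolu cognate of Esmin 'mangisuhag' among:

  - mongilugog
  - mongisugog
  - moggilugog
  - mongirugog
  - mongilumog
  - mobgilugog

Gamolu: *mangisugag
  mangisugag → mongisugog   [vowel merger]
  mongisugog (rule 2 does not apply)
  mongisugog → mongirugog   [rhotacism]
  mongirugog → mongilugog   [unconditioned shift]
  giving Gamolu mongilugog.
The other candidates each miss or misapply at least one Gamolu change.

mongilugog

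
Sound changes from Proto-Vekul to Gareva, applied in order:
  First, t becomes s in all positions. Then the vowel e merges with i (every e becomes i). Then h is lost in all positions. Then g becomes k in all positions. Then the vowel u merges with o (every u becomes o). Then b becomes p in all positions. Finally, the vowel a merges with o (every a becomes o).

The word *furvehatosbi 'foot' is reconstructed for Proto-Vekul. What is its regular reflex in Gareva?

Gareva: *furvehatosbi > furvehasosbi > furvihasosbi > furviasosbi > forviasosbi > forviasospi > forviosospi  (by unconditioned shift, vowel merger, h-loss, vowel merger, unconditioned shift, vowel merger)

forviosospi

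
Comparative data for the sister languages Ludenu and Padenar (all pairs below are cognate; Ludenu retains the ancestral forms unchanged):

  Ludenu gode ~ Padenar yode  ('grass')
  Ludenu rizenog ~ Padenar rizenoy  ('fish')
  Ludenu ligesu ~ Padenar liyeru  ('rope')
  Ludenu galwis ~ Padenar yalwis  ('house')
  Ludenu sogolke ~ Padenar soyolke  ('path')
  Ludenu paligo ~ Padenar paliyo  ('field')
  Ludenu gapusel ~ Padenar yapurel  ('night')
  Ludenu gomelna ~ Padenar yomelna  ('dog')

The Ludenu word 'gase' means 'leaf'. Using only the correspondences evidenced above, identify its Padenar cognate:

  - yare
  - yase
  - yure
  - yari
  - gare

yare

galwis ~ yalwis, gapusel ~ yapurel — Ludenu g corresponds to Padenar y word-initially before a back vowel.
gapusel ~ yapurel — Ludenu s corresponds to Padenar r between vowels (before a front vowel).
Applying these to Ludenu 'gase':
  gase → yase   (g→y word-initially before a back vowel)
  yase → yare   (s→r between vowels (before a front vowel))
So the Padenar cognate is 'yare'.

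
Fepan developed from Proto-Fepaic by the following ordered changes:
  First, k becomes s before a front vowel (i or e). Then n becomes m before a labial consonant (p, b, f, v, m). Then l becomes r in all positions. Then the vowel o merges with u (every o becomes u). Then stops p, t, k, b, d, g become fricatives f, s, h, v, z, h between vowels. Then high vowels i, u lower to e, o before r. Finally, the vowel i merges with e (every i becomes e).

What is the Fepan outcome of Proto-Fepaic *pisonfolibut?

Fepan: start from *pisonfolibut.
  rule 1: no change — pisonfolibut
  rule 2 (nasal place assimilation): pisonfolibut → pisomfolibut
  rule 3 (unconditioned shift): pisomfolibut → pisomforibut
  rule 4 (vowel merger): pisomforibut → pisumfuribut
  rule 5 (intervocalic lenition): pisumfuribut → pisumfurivut
  rule 6 (pre-rhotic lowering): pisumfurivut → pisumforivut
  rule 7 (vowel merger): pisumforivut → pesumforevut
  ⇒ Fepan pesumforevut

pesumforevut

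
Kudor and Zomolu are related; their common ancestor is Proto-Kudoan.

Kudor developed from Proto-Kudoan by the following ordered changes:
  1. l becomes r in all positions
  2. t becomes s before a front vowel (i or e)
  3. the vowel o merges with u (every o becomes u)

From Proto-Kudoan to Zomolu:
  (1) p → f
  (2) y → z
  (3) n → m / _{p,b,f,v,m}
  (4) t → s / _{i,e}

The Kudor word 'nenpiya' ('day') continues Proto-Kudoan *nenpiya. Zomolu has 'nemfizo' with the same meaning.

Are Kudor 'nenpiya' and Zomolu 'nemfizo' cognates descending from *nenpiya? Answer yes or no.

no

Derive the expected Zomolu reflex of *nenpiya:
Zomolu: *nenpiya
  nenpiya → nenfiya   [unconditioned shift]
  nenfiya → nenfiza   [unconditioned shift]
  nenfiza → nemfiza   [nasal place assimilation]
  nemfiza (rule 4 does not apply)
  giving Zomolu nemfiza.
The regular Zomolu reflex would be 'nemfiza', but the attested form is 'nemfizo'. The correspondence is irregular, so they are not cognates (the Zomolu form has a different source).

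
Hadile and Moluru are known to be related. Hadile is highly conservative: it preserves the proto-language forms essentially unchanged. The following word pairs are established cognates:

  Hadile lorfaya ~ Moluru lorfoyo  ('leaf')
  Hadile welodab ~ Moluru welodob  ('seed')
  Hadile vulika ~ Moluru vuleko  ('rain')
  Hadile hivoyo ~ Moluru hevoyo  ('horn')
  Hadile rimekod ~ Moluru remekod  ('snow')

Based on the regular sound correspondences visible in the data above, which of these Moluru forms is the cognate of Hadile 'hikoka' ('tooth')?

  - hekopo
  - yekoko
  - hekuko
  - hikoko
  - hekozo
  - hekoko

vulika ~ vuleko — Hadile i corresponds to Moluru e after a consonant, before a consonant other than r, m, n, p, b, f, v.
lorfaya ~ lorfoyo, vulika ~ vuleko — Hadile a corresponds to Moluru o word-finally.
Applying these to Hadile 'hikoka':
  hikoka → hekoka   (i→e after a consonant, before a consonant other than r, m, n, p, b, f, v)
  hekoka → hekoko   (a→o word-finally)
So the Moluru cognate is 'hekoko'.

hekoko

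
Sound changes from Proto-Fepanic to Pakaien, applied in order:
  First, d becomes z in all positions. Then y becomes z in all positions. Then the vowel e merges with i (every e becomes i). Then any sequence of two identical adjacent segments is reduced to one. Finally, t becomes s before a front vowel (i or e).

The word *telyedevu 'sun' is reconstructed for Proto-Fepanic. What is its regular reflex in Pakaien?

Pakaien: *telyedevu > telyezevu > telzezevu > tilzizivu > silzizivu  (by unconditioned shift, unconditioned shift, vowel merger, palatalisation)

silzizivu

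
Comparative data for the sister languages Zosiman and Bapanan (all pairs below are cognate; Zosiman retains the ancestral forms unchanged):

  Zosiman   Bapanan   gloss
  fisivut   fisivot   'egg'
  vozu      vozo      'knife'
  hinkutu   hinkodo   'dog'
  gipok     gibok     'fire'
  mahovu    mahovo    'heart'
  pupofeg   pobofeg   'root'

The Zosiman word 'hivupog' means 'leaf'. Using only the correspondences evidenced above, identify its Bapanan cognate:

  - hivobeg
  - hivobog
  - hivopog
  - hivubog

pupofeg ~ pobofeg — Zosiman u corresponds to Bapanan o after a consonant, before a labial obstruent.
gipok ~ gibok, pupofeg ~ pobofeg — Zosiman p corresponds to Bapanan b between vowels (before a back vowel).
Applying these to Zosiman 'hivupog':
  hivupog → hivopog   (u→o after a consonant, before a labial obstruent)
  hivopog → hivobog   (p→b between vowels (before a back vowel))
So the Bapanan cognate is 'hivobog'.

hivobog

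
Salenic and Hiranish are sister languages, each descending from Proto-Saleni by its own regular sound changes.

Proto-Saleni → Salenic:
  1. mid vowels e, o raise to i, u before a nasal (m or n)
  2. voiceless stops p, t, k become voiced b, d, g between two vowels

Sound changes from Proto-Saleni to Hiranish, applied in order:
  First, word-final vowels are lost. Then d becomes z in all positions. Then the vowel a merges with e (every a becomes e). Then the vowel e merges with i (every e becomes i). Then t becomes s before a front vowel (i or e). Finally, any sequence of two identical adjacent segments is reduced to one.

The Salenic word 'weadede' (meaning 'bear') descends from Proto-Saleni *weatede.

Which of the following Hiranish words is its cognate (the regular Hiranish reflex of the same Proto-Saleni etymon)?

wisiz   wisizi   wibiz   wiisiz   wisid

wisiz

Hiranish: *weatede > weated > weatez > weetez > wiitiz > wiisiz > wisiz  (by apocope, unconditioned shift, vowel merger, vowel merger, palatalisation, degemination)
Among the options, 'wisiz' alone shows every Hiranish change applied in order.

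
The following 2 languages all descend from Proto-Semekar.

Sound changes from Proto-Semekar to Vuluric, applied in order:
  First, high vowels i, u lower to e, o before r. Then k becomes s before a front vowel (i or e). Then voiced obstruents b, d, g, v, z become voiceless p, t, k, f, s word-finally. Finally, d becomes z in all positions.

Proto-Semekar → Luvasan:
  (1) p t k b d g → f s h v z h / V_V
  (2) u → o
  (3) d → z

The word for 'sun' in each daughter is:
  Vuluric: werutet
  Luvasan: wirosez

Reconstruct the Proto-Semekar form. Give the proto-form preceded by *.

*wiruted

Position 5: Vuluric has t, Luvasan has s. Taking the neighbouring segments as reconstructed: Vuluric t can only go back to *t; Luvasan s could go back to *t or *s — the one source consistent with every daughter is *t.
Position 7: Vuluric has t, Luvasan has z. Taking the neighbouring segments as reconstructed: Vuluric t could go back to *t or *d; Luvasan z could go back to *d or *z — the one source consistent with every daughter is *d.
Continuing position by position gives *wiruted; check it forward:
Vuluric: *wiruted
  wiruted → weruted   [pre-rhotic lowering]
  weruted (rule 2 does not apply)
  weruted → werutet   [final devoicing]
  werutet (rule 4 does not apply)
  giving Vuluric werutet.
Luvasan: *wiruted
  wiruted → wirused   [intervocalic lenition]
  wirused → wirosed   [vowel merger]
  wirosed → wirosez   [unconditioned shift]
  giving Luvasan wirosez.
Only *wiruted yields all of Vuluric werutet, Luvasan wirosez.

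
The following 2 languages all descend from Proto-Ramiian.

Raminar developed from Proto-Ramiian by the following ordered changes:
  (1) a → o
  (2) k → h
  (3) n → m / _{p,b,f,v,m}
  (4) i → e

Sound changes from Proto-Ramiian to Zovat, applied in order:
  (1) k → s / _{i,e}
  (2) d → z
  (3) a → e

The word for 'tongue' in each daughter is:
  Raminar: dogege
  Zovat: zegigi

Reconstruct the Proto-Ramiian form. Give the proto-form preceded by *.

Position 6: Raminar has e, Zovat has i. Zovat preserves i here (none of its changes turn any other segment into i), so the proto-segment is *i.
Position 1: Raminar has d, Zovat has z. Raminar preserves d here (none of its changes turn any other segment into d), so the proto-segment is *d.
Position 2: Raminar has o, Zovat has e. Taking the neighbouring segments as reconstructed: Raminar o could go back to *a or *o; Zovat e could go back to *a or *e — the one source consistent with every daughter is *a.
This points to *dagigi. Verify forward in each daughter:
Raminar: start from *dagigi.
  rule 1 (vowel merger): dagigi → dogigi
  rule 2: no change — dogigi
  rule 3: no change — dogigi
  rule 4 (vowel merger): dogigi → dogege
  ⇒ Raminar dogege
Zovat: *dagigi
  dagigi (rule 1 does not apply)
  dagigi → zagigi   [unconditioned shift]
  zagigi → zegigi   [vowel merger]
  giving Zovat zegigi.
Only *dagigi yields all of Raminar dogege, Zovat zegigi.

*dagigi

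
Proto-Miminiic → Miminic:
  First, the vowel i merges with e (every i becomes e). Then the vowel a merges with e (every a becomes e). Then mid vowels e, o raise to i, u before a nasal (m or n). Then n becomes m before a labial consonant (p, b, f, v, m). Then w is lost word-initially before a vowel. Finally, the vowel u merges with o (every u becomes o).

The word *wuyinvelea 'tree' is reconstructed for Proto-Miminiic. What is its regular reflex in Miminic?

oyimvelee

Miminic: *wuyinvelea
  wuyinvelea → wuyenvelea   [vowel merger]
  wuyenvelea → wuyenvelee   [vowel merger]
  wuyenvelee → wuyinvelee   [pre-nasal raising]
  wuyinvelee → wuyimvelee   [nasal place assimilation]
  wuyimvelee → uyimvelee   [glide loss]
  uyimvelee → oyimvelee   [vowel merger]
  giving Miminic oyimvelee.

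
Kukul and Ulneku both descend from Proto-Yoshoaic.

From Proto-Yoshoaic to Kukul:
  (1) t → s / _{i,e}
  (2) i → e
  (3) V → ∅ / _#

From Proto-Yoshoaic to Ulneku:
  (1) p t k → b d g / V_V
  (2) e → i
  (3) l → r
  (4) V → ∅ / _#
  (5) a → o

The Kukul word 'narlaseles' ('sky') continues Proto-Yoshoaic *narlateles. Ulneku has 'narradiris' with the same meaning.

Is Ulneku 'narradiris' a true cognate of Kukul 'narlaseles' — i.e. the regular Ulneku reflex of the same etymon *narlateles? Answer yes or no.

Derive the expected Ulneku reflex of *narlateles:
Ulneku: *narlateles > narladeles > narladilis > narradiris > norrodiris  (by intervocalic voicing, vowel merger, unconditioned shift, vowel merger)
The regular Ulneku reflex would be 'norrodiris', but the attested form is 'narradiris'. The correspondence is irregular, so they are not cognates (the Ulneku form has a different source).

no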